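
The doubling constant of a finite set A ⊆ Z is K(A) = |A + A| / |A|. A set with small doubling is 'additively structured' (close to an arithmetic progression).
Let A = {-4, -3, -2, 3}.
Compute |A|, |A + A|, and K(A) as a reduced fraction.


|A| = 4.
Compute A + A by enumerating all 16 pairs.
A + A = {-8, -7, -6, -5, -4, -1, 0, 1, 6}, so |A + A| = 9.
K = |A + A| / |A| = 9/4 (already in lowest terms) ≈ 2.2500.
Reference: AP of size 4 gives K = 7/4 ≈ 1.7500; a fully generic set of size 4 gives K ≈ 2.5000.

|A| = 4, |A + A| = 9, K = 9/4.


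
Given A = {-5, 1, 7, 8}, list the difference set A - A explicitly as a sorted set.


A - A = {a - a' : a, a' ∈ A}.
Compute a - a' for each ordered pair (a, a'):
a = -5: -5--5=0, -5-1=-6, -5-7=-12, -5-8=-13
a = 1: 1--5=6, 1-1=0, 1-7=-6, 1-8=-7
a = 7: 7--5=12, 7-1=6, 7-7=0, 7-8=-1
a = 8: 8--5=13, 8-1=7, 8-7=1, 8-8=0
Collecting distinct values (and noting 0 appears from a-a):
A - A = {-13, -12, -7, -6, -1, 0, 1, 6, 7, 12, 13}
|A - A| = 11

A - A = {-13, -12, -7, -6, -1, 0, 1, 6, 7, 12, 13}


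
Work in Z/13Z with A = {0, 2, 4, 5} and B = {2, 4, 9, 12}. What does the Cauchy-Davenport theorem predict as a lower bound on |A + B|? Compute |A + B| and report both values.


Cauchy-Davenport: |A + B| ≥ min(p, |A| + |B| - 1) for A, B nonempty in Z/pZ.
|A| = 4, |B| = 4, p = 13.
CD lower bound = min(13, 4 + 4 - 1) = min(13, 7) = 7.
Compute A + B mod 13 directly:
a = 0: 0+2=2, 0+4=4, 0+9=9, 0+12=12
a = 2: 2+2=4, 2+4=6, 2+9=11, 2+12=1
a = 4: 4+2=6, 4+4=8, 4+9=0, 4+12=3
a = 5: 5+2=7, 5+4=9, 5+9=1, 5+12=4
A + B = {0, 1, 2, 3, 4, 6, 7, 8, 9, 11, 12}, so |A + B| = 11.
Verify: 11 ≥ 7? Yes ✓.

CD lower bound = 7, actual |A + B| = 11.


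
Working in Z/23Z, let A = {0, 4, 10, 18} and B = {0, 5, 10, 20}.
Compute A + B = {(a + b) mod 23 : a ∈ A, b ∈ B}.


Work in Z/23Z: reduce every sum a + b modulo 23.
Enumerate all 16 pairs:
a = 0: 0+0=0, 0+5=5, 0+10=10, 0+20=20
a = 4: 4+0=4, 4+5=9, 4+10=14, 4+20=1
a = 10: 10+0=10, 10+5=15, 10+10=20, 10+20=7
a = 18: 18+0=18, 18+5=0, 18+10=5, 18+20=15
Distinct residues collected: {0, 1, 4, 5, 7, 9, 10, 14, 15, 18, 20}
|A + B| = 11 (out of 23 total residues).

A + B = {0, 1, 4, 5, 7, 9, 10, 14, 15, 18, 20}


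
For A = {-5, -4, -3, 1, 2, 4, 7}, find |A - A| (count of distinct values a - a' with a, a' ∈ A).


A - A = {a - a' : a, a' ∈ A}; |A| = 7.
Bounds: 2|A|-1 ≤ |A - A| ≤ |A|² - |A| + 1, i.e. 13 ≤ |A - A| ≤ 43.
Note: 0 ∈ A - A always (from a - a). The set is symmetric: if d ∈ A - A then -d ∈ A - A.
Enumerate nonzero differences d = a - a' with a > a' (then include -d):
Positive differences: {1, 2, 3, 4, 5, 6, 7, 8, 9, 10, 11, 12}
Full difference set: {0} ∪ (positive diffs) ∪ (negative diffs).
|A - A| = 1 + 2·12 = 25 (matches direct enumeration: 25).

|A - A| = 25


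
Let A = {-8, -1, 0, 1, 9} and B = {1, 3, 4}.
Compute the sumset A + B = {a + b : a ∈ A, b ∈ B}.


A + B = {a + b : a ∈ A, b ∈ B}.
Enumerate all |A|·|B| = 5·3 = 15 pairs (a, b) and collect distinct sums.
a = -8: -8+1=-7, -8+3=-5, -8+4=-4
a = -1: -1+1=0, -1+3=2, -1+4=3
a = 0: 0+1=1, 0+3=3, 0+4=4
a = 1: 1+1=2, 1+3=4, 1+4=5
a = 9: 9+1=10, 9+3=12, 9+4=13
Collecting distinct sums: A + B = {-7, -5, -4, 0, 1, 2, 3, 4, 5, 10, 12, 13}
|A + B| = 12

A + B = {-7, -5, -4, 0, 1, 2, 3, 4, 5, 10, 12, 13}


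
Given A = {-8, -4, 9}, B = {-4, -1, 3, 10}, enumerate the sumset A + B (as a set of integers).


A + B = {a + b : a ∈ A, b ∈ B}.
Enumerate all |A|·|B| = 3·4 = 12 pairs (a, b) and collect distinct sums.
a = -8: -8+-4=-12, -8+-1=-9, -8+3=-5, -8+10=2
a = -4: -4+-4=-8, -4+-1=-5, -4+3=-1, -4+10=6
a = 9: 9+-4=5, 9+-1=8, 9+3=12, 9+10=19
Collecting distinct sums: A + B = {-12, -9, -8, -5, -1, 2, 5, 6, 8, 12, 19}
|A + B| = 11

A + B = {-12, -9, -8, -5, -1, 2, 5, 6, 8, 12, 19}


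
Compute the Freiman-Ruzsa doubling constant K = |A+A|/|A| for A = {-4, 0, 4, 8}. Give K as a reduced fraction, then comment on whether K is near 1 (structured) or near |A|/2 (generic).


|A| = 4.
Compute A + A by enumerating all 16 pairs.
A + A = {-8, -4, 0, 4, 8, 12, 16}, so |A + A| = 7.
K = |A + A| / |A| = 7/4 (already in lowest terms) ≈ 1.7500.
Reference: AP of size 4 gives K = 7/4 ≈ 1.7500; a fully generic set of size 4 gives K ≈ 2.5000.

|A| = 4, |A + A| = 7, K = 7/4.


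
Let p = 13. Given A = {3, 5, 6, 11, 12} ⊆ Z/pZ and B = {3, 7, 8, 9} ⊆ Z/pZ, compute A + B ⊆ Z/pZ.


Work in Z/13Z: reduce every sum a + b modulo 13.
Enumerate all 20 pairs:
a = 3: 3+3=6, 3+7=10, 3+8=11, 3+9=12
a = 5: 5+3=8, 5+7=12, 5+8=0, 5+9=1
a = 6: 6+3=9, 6+7=0, 6+8=1, 6+9=2
a = 11: 11+3=1, 11+7=5, 11+8=6, 11+9=7
a = 12: 12+3=2, 12+7=6, 12+8=7, 12+9=8
Distinct residues collected: {0, 1, 2, 5, 6, 7, 8, 9, 10, 11, 12}
|A + B| = 11 (out of 13 total residues).

A + B = {0, 1, 2, 5, 6, 7, 8, 9, 10, 11, 12}


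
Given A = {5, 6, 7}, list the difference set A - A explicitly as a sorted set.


A - A = {a - a' : a, a' ∈ A}.
Compute a - a' for each ordered pair (a, a'):
a = 5: 5-5=0, 5-6=-1, 5-7=-2
a = 6: 6-5=1, 6-6=0, 6-7=-1
a = 7: 7-5=2, 7-6=1, 7-7=0
Collecting distinct values (and noting 0 appears from a-a):
A - A = {-2, -1, 0, 1, 2}
|A - A| = 5

A - A = {-2, -1, 0, 1, 2}


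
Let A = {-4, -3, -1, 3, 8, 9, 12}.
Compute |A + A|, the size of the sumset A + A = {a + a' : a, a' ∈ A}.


A + A = {a + a' : a, a' ∈ A}; |A| = 7.
General bounds: 2|A| - 1 ≤ |A + A| ≤ |A|(|A|+1)/2, i.e. 13 ≤ |A + A| ≤ 28.
Lower bound 2|A|-1 is attained iff A is an arithmetic progression.
Enumerate sums a + a' for a ≤ a' (symmetric, so this suffices):
a = -4: -4+-4=-8, -4+-3=-7, -4+-1=-5, -4+3=-1, -4+8=4, -4+9=5, -4+12=8
a = -3: -3+-3=-6, -3+-1=-4, -3+3=0, -3+8=5, -3+9=6, -3+12=9
a = -1: -1+-1=-2, -1+3=2, -1+8=7, -1+9=8, -1+12=11
a = 3: 3+3=6, 3+8=11, 3+9=12, 3+12=15
a = 8: 8+8=16, 8+9=17, 8+12=20
a = 9: 9+9=18, 9+12=21
a = 12: 12+12=24
Distinct sums: {-8, -7, -6, -5, -4, -2, -1, 0, 2, 4, 5, 6, 7, 8, 9, 11, 12, 15, 16, 17, 18, 20, 21, 24}
|A + A| = 24

|A + A| = 24


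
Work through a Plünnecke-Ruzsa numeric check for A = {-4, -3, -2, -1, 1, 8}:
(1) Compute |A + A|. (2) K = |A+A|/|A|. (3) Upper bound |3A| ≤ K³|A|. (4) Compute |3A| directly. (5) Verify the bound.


|A| = 6.
Step 1: Compute A + A by enumerating all 36 pairs.
A + A = {-8, -7, -6, -5, -4, -3, -2, -1, 0, 2, 4, 5, 6, 7, 9, 16}, so |A + A| = 16.
Step 2: Doubling constant K = |A + A|/|A| = 16/6 = 16/6 ≈ 2.6667.
Step 3: Plünnecke-Ruzsa gives |3A| ≤ K³·|A| = (2.6667)³ · 6 ≈ 113.7778.
Step 4: Compute 3A = A + A + A directly by enumerating all triples (a,b,c) ∈ A³; |3A| = 28.
Step 5: Check 28 ≤ 113.7778? Yes ✓.

K = 16/6, Plünnecke-Ruzsa bound K³|A| ≈ 113.7778, |3A| = 28, inequality holds.


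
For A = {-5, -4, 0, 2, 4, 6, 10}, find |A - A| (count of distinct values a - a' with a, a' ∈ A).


A - A = {a - a' : a, a' ∈ A}; |A| = 7.
Bounds: 2|A|-1 ≤ |A - A| ≤ |A|² - |A| + 1, i.e. 13 ≤ |A - A| ≤ 43.
Note: 0 ∈ A - A always (from a - a). The set is symmetric: if d ∈ A - A then -d ∈ A - A.
Enumerate nonzero differences d = a - a' with a > a' (then include -d):
Positive differences: {1, 2, 4, 5, 6, 7, 8, 9, 10, 11, 14, 15}
Full difference set: {0} ∪ (positive diffs) ∪ (negative diffs).
|A - A| = 1 + 2·12 = 25 (matches direct enumeration: 25).

|A - A| = 25


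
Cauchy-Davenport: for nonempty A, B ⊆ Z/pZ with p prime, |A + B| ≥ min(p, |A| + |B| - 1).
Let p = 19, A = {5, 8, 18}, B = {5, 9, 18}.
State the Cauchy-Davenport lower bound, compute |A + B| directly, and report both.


Cauchy-Davenport: |A + B| ≥ min(p, |A| + |B| - 1) for A, B nonempty in Z/pZ.
|A| = 3, |B| = 3, p = 19.
CD lower bound = min(19, 3 + 3 - 1) = min(19, 5) = 5.
Compute A + B mod 19 directly:
a = 5: 5+5=10, 5+9=14, 5+18=4
a = 8: 8+5=13, 8+9=17, 8+18=7
a = 18: 18+5=4, 18+9=8, 18+18=17
A + B = {4, 7, 8, 10, 13, 14, 17}, so |A + B| = 7.
Verify: 7 ≥ 5? Yes ✓.

CD lower bound = 5, actual |A + B| = 7.


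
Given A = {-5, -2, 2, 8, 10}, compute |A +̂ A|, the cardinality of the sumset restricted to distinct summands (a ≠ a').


Restricted sumset: A +̂ A = {a + a' : a ∈ A, a' ∈ A, a ≠ a'}.
Equivalently, take A + A and drop any sum 2a that is achievable ONLY as a + a for a ∈ A (i.e. sums representable only with equal summands).
Enumerate pairs (a, a') with a < a' (symmetric, so each unordered pair gives one sum; this covers all a ≠ a'):
  -5 + -2 = -7
  -5 + 2 = -3
  -5 + 8 = 3
  -5 + 10 = 5
  -2 + 2 = 0
  -2 + 8 = 6
  -2 + 10 = 8
  2 + 8 = 10
  2 + 10 = 12
  8 + 10 = 18
Collected distinct sums: {-7, -3, 0, 3, 5, 6, 8, 10, 12, 18}
|A +̂ A| = 10
(Reference bound: |A +̂ A| ≥ 2|A| - 3 for |A| ≥ 2, with |A| = 5 giving ≥ 7.)

|A +̂ A| = 10


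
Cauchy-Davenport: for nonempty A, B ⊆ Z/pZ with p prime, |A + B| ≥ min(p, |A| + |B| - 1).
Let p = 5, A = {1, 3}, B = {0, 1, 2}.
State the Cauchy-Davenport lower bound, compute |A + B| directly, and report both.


Cauchy-Davenport: |A + B| ≥ min(p, |A| + |B| - 1) for A, B nonempty in Z/pZ.
|A| = 2, |B| = 3, p = 5.
CD lower bound = min(5, 2 + 3 - 1) = min(5, 4) = 4.
Compute A + B mod 5 directly:
a = 1: 1+0=1, 1+1=2, 1+2=3
a = 3: 3+0=3, 3+1=4, 3+2=0
A + B = {0, 1, 2, 3, 4}, so |A + B| = 5.
Verify: 5 ≥ 4? Yes ✓.

CD lower bound = 4, actual |A + B| = 5.


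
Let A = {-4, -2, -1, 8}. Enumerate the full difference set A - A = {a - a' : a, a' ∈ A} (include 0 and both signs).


A - A = {a - a' : a, a' ∈ A}.
Compute a - a' for each ordered pair (a, a'):
a = -4: -4--4=0, -4--2=-2, -4--1=-3, -4-8=-12
a = -2: -2--4=2, -2--2=0, -2--1=-1, -2-8=-10
a = -1: -1--4=3, -1--2=1, -1--1=0, -1-8=-9
a = 8: 8--4=12, 8--2=10, 8--1=9, 8-8=0
Collecting distinct values (and noting 0 appears from a-a):
A - A = {-12, -10, -9, -3, -2, -1, 0, 1, 2, 3, 9, 10, 12}
|A - A| = 13

A - A = {-12, -10, -9, -3, -2, -1, 0, 1, 2, 3, 9, 10, 12}


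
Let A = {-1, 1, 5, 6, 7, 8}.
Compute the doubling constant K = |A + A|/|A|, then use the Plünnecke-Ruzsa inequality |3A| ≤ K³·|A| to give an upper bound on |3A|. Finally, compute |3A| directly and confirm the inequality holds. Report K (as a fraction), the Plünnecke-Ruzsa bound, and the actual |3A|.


|A| = 6.
Step 1: Compute A + A by enumerating all 36 pairs.
A + A = {-2, 0, 2, 4, 5, 6, 7, 8, 9, 10, 11, 12, 13, 14, 15, 16}, so |A + A| = 16.
Step 2: Doubling constant K = |A + A|/|A| = 16/6 = 16/6 ≈ 2.6667.
Step 3: Plünnecke-Ruzsa gives |3A| ≤ K³·|A| = (2.6667)³ · 6 ≈ 113.7778.
Step 4: Compute 3A = A + A + A directly by enumerating all triples (a,b,c) ∈ A³; |3A| = 25.
Step 5: Check 25 ≤ 113.7778? Yes ✓.

K = 16/6, Plünnecke-Ruzsa bound K³|A| ≈ 113.7778, |3A| = 25, inequality holds.


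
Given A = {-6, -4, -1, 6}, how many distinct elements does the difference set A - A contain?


A - A = {a - a' : a, a' ∈ A}; |A| = 4.
Bounds: 2|A|-1 ≤ |A - A| ≤ |A|² - |A| + 1, i.e. 7 ≤ |A - A| ≤ 13.
Note: 0 ∈ A - A always (from a - a). The set is symmetric: if d ∈ A - A then -d ∈ A - A.
Enumerate nonzero differences d = a - a' with a > a' (then include -d):
Positive differences: {2, 3, 5, 7, 10, 12}
Full difference set: {0} ∪ (positive diffs) ∪ (negative diffs).
|A - A| = 1 + 2·6 = 13 (matches direct enumeration: 13).

|A - A| = 13


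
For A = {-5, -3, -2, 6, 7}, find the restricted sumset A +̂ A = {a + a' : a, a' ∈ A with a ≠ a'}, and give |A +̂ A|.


Restricted sumset: A +̂ A = {a + a' : a ∈ A, a' ∈ A, a ≠ a'}.
Equivalently, take A + A and drop any sum 2a that is achievable ONLY as a + a for a ∈ A (i.e. sums representable only with equal summands).
Enumerate pairs (a, a') with a < a' (symmetric, so each unordered pair gives one sum; this covers all a ≠ a'):
  -5 + -3 = -8
  -5 + -2 = -7
  -5 + 6 = 1
  -5 + 7 = 2
  -3 + -2 = -5
  -3 + 6 = 3
  -3 + 7 = 4
  -2 + 6 = 4
  -2 + 7 = 5
  6 + 7 = 13
Collected distinct sums: {-8, -7, -5, 1, 2, 3, 4, 5, 13}
|A +̂ A| = 9
(Reference bound: |A +̂ A| ≥ 2|A| - 3 for |A| ≥ 2, with |A| = 5 giving ≥ 7.)

|A +̂ A| = 9


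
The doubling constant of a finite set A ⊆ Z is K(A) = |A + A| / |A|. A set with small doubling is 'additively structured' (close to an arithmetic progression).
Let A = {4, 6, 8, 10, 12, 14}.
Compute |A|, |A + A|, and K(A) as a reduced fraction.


|A| = 6.
Compute A + A by enumerating all 36 pairs.
A + A = {8, 10, 12, 14, 16, 18, 20, 22, 24, 26, 28}, so |A + A| = 11.
K = |A + A| / |A| = 11/6 (already in lowest terms) ≈ 1.8333.
Reference: AP of size 6 gives K = 11/6 ≈ 1.8333; a fully generic set of size 6 gives K ≈ 3.5000.

|A| = 6, |A + A| = 11, K = 11/6.


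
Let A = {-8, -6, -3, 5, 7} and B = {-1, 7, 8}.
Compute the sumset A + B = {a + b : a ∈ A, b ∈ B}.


A + B = {a + b : a ∈ A, b ∈ B}.
Enumerate all |A|·|B| = 5·3 = 15 pairs (a, b) and collect distinct sums.
a = -8: -8+-1=-9, -8+7=-1, -8+8=0
a = -6: -6+-1=-7, -6+7=1, -6+8=2
a = -3: -3+-1=-4, -3+7=4, -3+8=5
a = 5: 5+-1=4, 5+7=12, 5+8=13
a = 7: 7+-1=6, 7+7=14, 7+8=15
Collecting distinct sums: A + B = {-9, -7, -4, -1, 0, 1, 2, 4, 5, 6, 12, 13, 14, 15}
|A + B| = 14

A + B = {-9, -7, -4, -1, 0, 1, 2, 4, 5, 6, 12, 13, 14, 15}


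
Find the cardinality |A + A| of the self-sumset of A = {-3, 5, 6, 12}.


A + A = {a + a' : a, a' ∈ A}; |A| = 4.
General bounds: 2|A| - 1 ≤ |A + A| ≤ |A|(|A|+1)/2, i.e. 7 ≤ |A + A| ≤ 10.
Lower bound 2|A|-1 is attained iff A is an arithmetic progression.
Enumerate sums a + a' for a ≤ a' (symmetric, so this suffices):
a = -3: -3+-3=-6, -3+5=2, -3+6=3, -3+12=9
a = 5: 5+5=10, 5+6=11, 5+12=17
a = 6: 6+6=12, 6+12=18
a = 12: 12+12=24
Distinct sums: {-6, 2, 3, 9, 10, 11, 12, 17, 18, 24}
|A + A| = 10

|A + A| = 10


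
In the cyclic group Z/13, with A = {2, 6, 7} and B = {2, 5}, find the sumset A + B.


Work in Z/13Z: reduce every sum a + b modulo 13.
Enumerate all 6 pairs:
a = 2: 2+2=4, 2+5=7
a = 6: 6+2=8, 6+5=11
a = 7: 7+2=9, 7+5=12
Distinct residues collected: {4, 7, 8, 9, 11, 12}
|A + B| = 6 (out of 13 total residues).

A + B = {4, 7, 8, 9, 11, 12}


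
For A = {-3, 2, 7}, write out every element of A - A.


A - A = {a - a' : a, a' ∈ A}.
Compute a - a' for each ordered pair (a, a'):
a = -3: -3--3=0, -3-2=-5, -3-7=-10
a = 2: 2--3=5, 2-2=0, 2-7=-5
a = 7: 7--3=10, 7-2=5, 7-7=0
Collecting distinct values (and noting 0 appears from a-a):
A - A = {-10, -5, 0, 5, 10}
|A - A| = 5

A - A = {-10, -5, 0, 5, 10}


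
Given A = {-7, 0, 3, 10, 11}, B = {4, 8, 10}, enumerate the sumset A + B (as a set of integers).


A + B = {a + b : a ∈ A, b ∈ B}.
Enumerate all |A|·|B| = 5·3 = 15 pairs (a, b) and collect distinct sums.
a = -7: -7+4=-3, -7+8=1, -7+10=3
a = 0: 0+4=4, 0+8=8, 0+10=10
a = 3: 3+4=7, 3+8=11, 3+10=13
a = 10: 10+4=14, 10+8=18, 10+10=20
a = 11: 11+4=15, 11+8=19, 11+10=21
Collecting distinct sums: A + B = {-3, 1, 3, 4, 7, 8, 10, 11, 13, 14, 15, 18, 19, 20, 21}
|A + B| = 15

A + B = {-3, 1, 3, 4, 7, 8, 10, 11, 13, 14, 15, 18, 19, 20, 21}


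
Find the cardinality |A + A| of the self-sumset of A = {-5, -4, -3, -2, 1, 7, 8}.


A + A = {a + a' : a, a' ∈ A}; |A| = 7.
General bounds: 2|A| - 1 ≤ |A + A| ≤ |A|(|A|+1)/2, i.e. 13 ≤ |A + A| ≤ 28.
Lower bound 2|A|-1 is attained iff A is an arithmetic progression.
Enumerate sums a + a' for a ≤ a' (symmetric, so this suffices):
a = -5: -5+-5=-10, -5+-4=-9, -5+-3=-8, -5+-2=-7, -5+1=-4, -5+7=2, -5+8=3
a = -4: -4+-4=-8, -4+-3=-7, -4+-2=-6, -4+1=-3, -4+7=3, -4+8=4
a = -3: -3+-3=-6, -3+-2=-5, -3+1=-2, -3+7=4, -3+8=5
a = -2: -2+-2=-4, -2+1=-1, -2+7=5, -2+8=6
a = 1: 1+1=2, 1+7=8, 1+8=9
a = 7: 7+7=14, 7+8=15
a = 8: 8+8=16
Distinct sums: {-10, -9, -8, -7, -6, -5, -4, -3, -2, -1, 2, 3, 4, 5, 6, 8, 9, 14, 15, 16}
|A + A| = 20

|A + A| = 20


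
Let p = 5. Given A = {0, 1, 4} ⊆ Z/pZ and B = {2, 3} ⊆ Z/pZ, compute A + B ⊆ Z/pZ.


Work in Z/5Z: reduce every sum a + b modulo 5.
Enumerate all 6 pairs:
a = 0: 0+2=2, 0+3=3
a = 1: 1+2=3, 1+3=4
a = 4: 4+2=1, 4+3=2
Distinct residues collected: {1, 2, 3, 4}
|A + B| = 4 (out of 5 total residues).

A + B = {1, 2, 3, 4}


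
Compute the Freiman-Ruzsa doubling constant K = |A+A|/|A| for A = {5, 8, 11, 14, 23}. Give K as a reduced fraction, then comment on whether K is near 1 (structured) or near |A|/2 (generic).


|A| = 5.
Compute A + A by enumerating all 25 pairs.
A + A = {10, 13, 16, 19, 22, 25, 28, 31, 34, 37, 46}, so |A + A| = 11.
K = |A + A| / |A| = 11/5 (already in lowest terms) ≈ 2.2000.
Reference: AP of size 5 gives K = 9/5 ≈ 1.8000; a fully generic set of size 5 gives K ≈ 3.0000.

|A| = 5, |A + A| = 11, K = 11/5.


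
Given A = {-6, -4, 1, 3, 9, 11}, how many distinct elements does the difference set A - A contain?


A - A = {a - a' : a, a' ∈ A}; |A| = 6.
Bounds: 2|A|-1 ≤ |A - A| ≤ |A|² - |A| + 1, i.e. 11 ≤ |A - A| ≤ 31.
Note: 0 ∈ A - A always (from a - a). The set is symmetric: if d ∈ A - A then -d ∈ A - A.
Enumerate nonzero differences d = a - a' with a > a' (then include -d):
Positive differences: {2, 5, 6, 7, 8, 9, 10, 13, 15, 17}
Full difference set: {0} ∪ (positive diffs) ∪ (negative diffs).
|A - A| = 1 + 2·10 = 21 (matches direct enumeration: 21).

|A - A| = 21


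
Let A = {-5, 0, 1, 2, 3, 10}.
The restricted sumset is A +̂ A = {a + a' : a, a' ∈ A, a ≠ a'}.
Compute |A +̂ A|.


Restricted sumset: A +̂ A = {a + a' : a ∈ A, a' ∈ A, a ≠ a'}.
Equivalently, take A + A and drop any sum 2a that is achievable ONLY as a + a for a ∈ A (i.e. sums representable only with equal summands).
Enumerate pairs (a, a') with a < a' (symmetric, so each unordered pair gives one sum; this covers all a ≠ a'):
  -5 + 0 = -5
  -5 + 1 = -4
  -5 + 2 = -3
  -5 + 3 = -2
  -5 + 10 = 5
  0 + 1 = 1
  0 + 2 = 2
  0 + 3 = 3
  0 + 10 = 10
  1 + 2 = 3
  1 + 3 = 4
  1 + 10 = 11
  2 + 3 = 5
  2 + 10 = 12
  3 + 10 = 13
Collected distinct sums: {-5, -4, -3, -2, 1, 2, 3, 4, 5, 10, 11, 12, 13}
|A +̂ A| = 13
(Reference bound: |A +̂ A| ≥ 2|A| - 3 for |A| ≥ 2, with |A| = 6 giving ≥ 9.)

|A +̂ A| = 13


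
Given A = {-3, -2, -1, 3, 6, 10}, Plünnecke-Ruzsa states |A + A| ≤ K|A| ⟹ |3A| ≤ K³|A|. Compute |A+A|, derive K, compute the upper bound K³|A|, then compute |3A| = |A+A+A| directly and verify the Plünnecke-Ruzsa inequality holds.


|A| = 6.
Step 1: Compute A + A by enumerating all 36 pairs.
A + A = {-6, -5, -4, -3, -2, 0, 1, 2, 3, 4, 5, 6, 7, 8, 9, 12, 13, 16, 20}, so |A + A| = 19.
Step 2: Doubling constant K = |A + A|/|A| = 19/6 = 19/6 ≈ 3.1667.
Step 3: Plünnecke-Ruzsa gives |3A| ≤ K³·|A| = (3.1667)³ · 6 ≈ 190.5278.
Step 4: Compute 3A = A + A + A directly by enumerating all triples (a,b,c) ∈ A³; |3A| = 33.
Step 5: Check 33 ≤ 190.5278? Yes ✓.

K = 19/6, Plünnecke-Ruzsa bound K³|A| ≈ 190.5278, |3A| = 33, inequality holds.


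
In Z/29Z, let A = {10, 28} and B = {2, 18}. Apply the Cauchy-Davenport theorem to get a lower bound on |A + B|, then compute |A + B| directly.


Cauchy-Davenport: |A + B| ≥ min(p, |A| + |B| - 1) for A, B nonempty in Z/pZ.
|A| = 2, |B| = 2, p = 29.
CD lower bound = min(29, 2 + 2 - 1) = min(29, 3) = 3.
Compute A + B mod 29 directly:
a = 10: 10+2=12, 10+18=28
a = 28: 28+2=1, 28+18=17
A + B = {1, 12, 17, 28}, so |A + B| = 4.
Verify: 4 ≥ 3? Yes ✓.

CD lower bound = 3, actual |A + B| = 4.


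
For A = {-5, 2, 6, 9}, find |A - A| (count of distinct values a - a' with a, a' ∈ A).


A - A = {a - a' : a, a' ∈ A}; |A| = 4.
Bounds: 2|A|-1 ≤ |A - A| ≤ |A|² - |A| + 1, i.e. 7 ≤ |A - A| ≤ 13.
Note: 0 ∈ A - A always (from a - a). The set is symmetric: if d ∈ A - A then -d ∈ A - A.
Enumerate nonzero differences d = a - a' with a > a' (then include -d):
Positive differences: {3, 4, 7, 11, 14}
Full difference set: {0} ∪ (positive diffs) ∪ (negative diffs).
|A - A| = 1 + 2·5 = 11 (matches direct enumeration: 11).

|A - A| = 11


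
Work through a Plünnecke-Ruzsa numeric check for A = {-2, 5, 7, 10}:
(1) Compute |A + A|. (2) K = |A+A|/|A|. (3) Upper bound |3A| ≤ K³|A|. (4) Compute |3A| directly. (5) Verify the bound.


|A| = 4.
Step 1: Compute A + A by enumerating all 16 pairs.
A + A = {-4, 3, 5, 8, 10, 12, 14, 15, 17, 20}, so |A + A| = 10.
Step 2: Doubling constant K = |A + A|/|A| = 10/4 = 10/4 ≈ 2.5000.
Step 3: Plünnecke-Ruzsa gives |3A| ≤ K³·|A| = (2.5000)³ · 4 ≈ 62.5000.
Step 4: Compute 3A = A + A + A directly by enumerating all triples (a,b,c) ∈ A³; |3A| = 19.
Step 5: Check 19 ≤ 62.5000? Yes ✓.

K = 10/4, Plünnecke-Ruzsa bound K³|A| ≈ 62.5000, |3A| = 19, inequality holds.


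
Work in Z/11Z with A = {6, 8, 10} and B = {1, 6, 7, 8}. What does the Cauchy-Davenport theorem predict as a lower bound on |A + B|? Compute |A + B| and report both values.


Cauchy-Davenport: |A + B| ≥ min(p, |A| + |B| - 1) for A, B nonempty in Z/pZ.
|A| = 3, |B| = 4, p = 11.
CD lower bound = min(11, 3 + 4 - 1) = min(11, 6) = 6.
Compute A + B mod 11 directly:
a = 6: 6+1=7, 6+6=1, 6+7=2, 6+8=3
a = 8: 8+1=9, 8+6=3, 8+7=4, 8+8=5
a = 10: 10+1=0, 10+6=5, 10+7=6, 10+8=7
A + B = {0, 1, 2, 3, 4, 5, 6, 7, 9}, so |A + B| = 9.
Verify: 9 ≥ 6? Yes ✓.

CD lower bound = 6, actual |A + B| = 9.


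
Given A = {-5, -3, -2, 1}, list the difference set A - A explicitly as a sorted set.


A - A = {a - a' : a, a' ∈ A}.
Compute a - a' for each ordered pair (a, a'):
a = -5: -5--5=0, -5--3=-2, -5--2=-3, -5-1=-6
a = -3: -3--5=2, -3--3=0, -3--2=-1, -3-1=-4
a = -2: -2--5=3, -2--3=1, -2--2=0, -2-1=-3
a = 1: 1--5=6, 1--3=4, 1--2=3, 1-1=0
Collecting distinct values (and noting 0 appears from a-a):
A - A = {-6, -4, -3, -2, -1, 0, 1, 2, 3, 4, 6}
|A - A| = 11

A - A = {-6, -4, -3, -2, -1, 0, 1, 2, 3, 4, 6}


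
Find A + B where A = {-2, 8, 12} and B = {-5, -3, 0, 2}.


A + B = {a + b : a ∈ A, b ∈ B}.
Enumerate all |A|·|B| = 3·4 = 12 pairs (a, b) and collect distinct sums.
a = -2: -2+-5=-7, -2+-3=-5, -2+0=-2, -2+2=0
a = 8: 8+-5=3, 8+-3=5, 8+0=8, 8+2=10
a = 12: 12+-5=7, 12+-3=9, 12+0=12, 12+2=14
Collecting distinct sums: A + B = {-7, -5, -2, 0, 3, 5, 7, 8, 9, 10, 12, 14}
|A + B| = 12

A + B = {-7, -5, -2, 0, 3, 5, 7, 8, 9, 10, 12, 14}


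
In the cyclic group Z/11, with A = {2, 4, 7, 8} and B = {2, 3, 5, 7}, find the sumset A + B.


Work in Z/11Z: reduce every sum a + b modulo 11.
Enumerate all 16 pairs:
a = 2: 2+2=4, 2+3=5, 2+5=7, 2+7=9
a = 4: 4+2=6, 4+3=7, 4+5=9, 4+7=0
a = 7: 7+2=9, 7+3=10, 7+5=1, 7+7=3
a = 8: 8+2=10, 8+3=0, 8+5=2, 8+7=4
Distinct residues collected: {0, 1, 2, 3, 4, 5, 6, 7, 9, 10}
|A + B| = 10 (out of 11 total residues).

A + B = {0, 1, 2, 3, 4, 5, 6, 7, 9, 10}


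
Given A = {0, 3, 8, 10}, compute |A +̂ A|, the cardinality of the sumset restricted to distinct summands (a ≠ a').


Restricted sumset: A +̂ A = {a + a' : a ∈ A, a' ∈ A, a ≠ a'}.
Equivalently, take A + A and drop any sum 2a that is achievable ONLY as a + a for a ∈ A (i.e. sums representable only with equal summands).
Enumerate pairs (a, a') with a < a' (symmetric, so each unordered pair gives one sum; this covers all a ≠ a'):
  0 + 3 = 3
  0 + 8 = 8
  0 + 10 = 10
  3 + 8 = 11
  3 + 10 = 13
  8 + 10 = 18
Collected distinct sums: {3, 8, 10, 11, 13, 18}
|A +̂ A| = 6
(Reference bound: |A +̂ A| ≥ 2|A| - 3 for |A| ≥ 2, with |A| = 4 giving ≥ 5.)

|A +̂ A| = 6


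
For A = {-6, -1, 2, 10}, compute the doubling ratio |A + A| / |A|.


|A| = 4.
Compute A + A by enumerating all 16 pairs.
A + A = {-12, -7, -4, -2, 1, 4, 9, 12, 20}, so |A + A| = 9.
K = |A + A| / |A| = 9/4 (already in lowest terms) ≈ 2.2500.
Reference: AP of size 4 gives K = 7/4 ≈ 1.7500; a fully generic set of size 4 gives K ≈ 2.5000.

|A| = 4, |A + A| = 9, K = 9/4.


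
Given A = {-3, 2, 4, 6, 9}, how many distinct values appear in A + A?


A + A = {a + a' : a, a' ∈ A}; |A| = 5.
General bounds: 2|A| - 1 ≤ |A + A| ≤ |A|(|A|+1)/2, i.e. 9 ≤ |A + A| ≤ 15.
Lower bound 2|A|-1 is attained iff A is an arithmetic progression.
Enumerate sums a + a' for a ≤ a' (symmetric, so this suffices):
a = -3: -3+-3=-6, -3+2=-1, -3+4=1, -3+6=3, -3+9=6
a = 2: 2+2=4, 2+4=6, 2+6=8, 2+9=11
a = 4: 4+4=8, 4+6=10, 4+9=13
a = 6: 6+6=12, 6+9=15
a = 9: 9+9=18
Distinct sums: {-6, -1, 1, 3, 4, 6, 8, 10, 11, 12, 13, 15, 18}
|A + A| = 13

|A + A| = 13


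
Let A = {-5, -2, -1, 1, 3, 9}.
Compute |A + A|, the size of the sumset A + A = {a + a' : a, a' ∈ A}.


A + A = {a + a' : a, a' ∈ A}; |A| = 6.
General bounds: 2|A| - 1 ≤ |A + A| ≤ |A|(|A|+1)/2, i.e. 11 ≤ |A + A| ≤ 21.
Lower bound 2|A|-1 is attained iff A is an arithmetic progression.
Enumerate sums a + a' for a ≤ a' (symmetric, so this suffices):
a = -5: -5+-5=-10, -5+-2=-7, -5+-1=-6, -5+1=-4, -5+3=-2, -5+9=4
a = -2: -2+-2=-4, -2+-1=-3, -2+1=-1, -2+3=1, -2+9=7
a = -1: -1+-1=-2, -1+1=0, -1+3=2, -1+9=8
a = 1: 1+1=2, 1+3=4, 1+9=10
a = 3: 3+3=6, 3+9=12
a = 9: 9+9=18
Distinct sums: {-10, -7, -6, -4, -3, -2, -1, 0, 1, 2, 4, 6, 7, 8, 10, 12, 18}
|A + A| = 17

|A + A| = 17


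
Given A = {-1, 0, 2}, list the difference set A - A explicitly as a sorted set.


A - A = {a - a' : a, a' ∈ A}.
Compute a - a' for each ordered pair (a, a'):
a = -1: -1--1=0, -1-0=-1, -1-2=-3
a = 0: 0--1=1, 0-0=0, 0-2=-2
a = 2: 2--1=3, 2-0=2, 2-2=0
Collecting distinct values (and noting 0 appears from a-a):
A - A = {-3, -2, -1, 0, 1, 2, 3}
|A - A| = 7

A - A = {-3, -2, -1, 0, 1, 2, 3}


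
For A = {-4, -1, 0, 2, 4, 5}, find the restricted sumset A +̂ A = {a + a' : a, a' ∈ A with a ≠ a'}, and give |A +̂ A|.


Restricted sumset: A +̂ A = {a + a' : a ∈ A, a' ∈ A, a ≠ a'}.
Equivalently, take A + A and drop any sum 2a that is achievable ONLY as a + a for a ∈ A (i.e. sums representable only with equal summands).
Enumerate pairs (a, a') with a < a' (symmetric, so each unordered pair gives one sum; this covers all a ≠ a'):
  -4 + -1 = -5
  -4 + 0 = -4
  -4 + 2 = -2
  -4 + 4 = 0
  -4 + 5 = 1
  -1 + 0 = -1
  -1 + 2 = 1
  -1 + 4 = 3
  -1 + 5 = 4
  0 + 2 = 2
  0 + 4 = 4
  0 + 5 = 5
  2 + 4 = 6
  2 + 5 = 7
  4 + 5 = 9
Collected distinct sums: {-5, -4, -2, -1, 0, 1, 2, 3, 4, 5, 6, 7, 9}
|A +̂ A| = 13
(Reference bound: |A +̂ A| ≥ 2|A| - 3 for |A| ≥ 2, with |A| = 6 giving ≥ 9.)

|A +̂ A| = 13


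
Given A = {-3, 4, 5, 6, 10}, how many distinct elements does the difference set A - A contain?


A - A = {a - a' : a, a' ∈ A}; |A| = 5.
Bounds: 2|A|-1 ≤ |A - A| ≤ |A|² - |A| + 1, i.e. 9 ≤ |A - A| ≤ 21.
Note: 0 ∈ A - A always (from a - a). The set is symmetric: if d ∈ A - A then -d ∈ A - A.
Enumerate nonzero differences d = a - a' with a > a' (then include -d):
Positive differences: {1, 2, 4, 5, 6, 7, 8, 9, 13}
Full difference set: {0} ∪ (positive diffs) ∪ (negative diffs).
|A - A| = 1 + 2·9 = 19 (matches direct enumeration: 19).

|A - A| = 19


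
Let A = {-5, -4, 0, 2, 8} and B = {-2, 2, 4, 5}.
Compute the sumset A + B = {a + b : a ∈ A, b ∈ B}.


A + B = {a + b : a ∈ A, b ∈ B}.
Enumerate all |A|·|B| = 5·4 = 20 pairs (a, b) and collect distinct sums.
a = -5: -5+-2=-7, -5+2=-3, -5+4=-1, -5+5=0
a = -4: -4+-2=-6, -4+2=-2, -4+4=0, -4+5=1
a = 0: 0+-2=-2, 0+2=2, 0+4=4, 0+5=5
a = 2: 2+-2=0, 2+2=4, 2+4=6, 2+5=7
a = 8: 8+-2=6, 8+2=10, 8+4=12, 8+5=13
Collecting distinct sums: A + B = {-7, -6, -3, -2, -1, 0, 1, 2, 4, 5, 6, 7, 10, 12, 13}
|A + B| = 15

A + B = {-7, -6, -3, -2, -1, 0, 1, 2, 4, 5, 6, 7, 10, 12, 13}


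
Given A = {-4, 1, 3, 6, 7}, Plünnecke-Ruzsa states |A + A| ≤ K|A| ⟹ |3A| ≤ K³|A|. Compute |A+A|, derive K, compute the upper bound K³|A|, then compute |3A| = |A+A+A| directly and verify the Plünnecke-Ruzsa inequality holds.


|A| = 5.
Step 1: Compute A + A by enumerating all 25 pairs.
A + A = {-8, -3, -1, 2, 3, 4, 6, 7, 8, 9, 10, 12, 13, 14}, so |A + A| = 14.
Step 2: Doubling constant K = |A + A|/|A| = 14/5 = 14/5 ≈ 2.8000.
Step 3: Plünnecke-Ruzsa gives |3A| ≤ K³·|A| = (2.8000)³ · 5 ≈ 109.7600.
Step 4: Compute 3A = A + A + A directly by enumerating all triples (a,b,c) ∈ A³; |3A| = 26.
Step 5: Check 26 ≤ 109.7600? Yes ✓.

K = 14/5, Plünnecke-Ruzsa bound K³|A| ≈ 109.7600, |3A| = 26, inequality holds.


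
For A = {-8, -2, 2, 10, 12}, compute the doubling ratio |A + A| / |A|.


|A| = 5.
Compute A + A by enumerating all 25 pairs.
A + A = {-16, -10, -6, -4, 0, 2, 4, 8, 10, 12, 14, 20, 22, 24}, so |A + A| = 14.
K = |A + A| / |A| = 14/5 (already in lowest terms) ≈ 2.8000.
Reference: AP of size 5 gives K = 9/5 ≈ 1.8000; a fully generic set of size 5 gives K ≈ 3.0000.

|A| = 5, |A + A| = 14, K = 14/5.


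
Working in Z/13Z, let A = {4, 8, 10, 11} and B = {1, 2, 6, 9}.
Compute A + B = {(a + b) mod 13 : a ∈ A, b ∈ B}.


Work in Z/13Z: reduce every sum a + b modulo 13.
Enumerate all 16 pairs:
a = 4: 4+1=5, 4+2=6, 4+6=10, 4+9=0
a = 8: 8+1=9, 8+2=10, 8+6=1, 8+9=4
a = 10: 10+1=11, 10+2=12, 10+6=3, 10+9=6
a = 11: 11+1=12, 11+2=0, 11+6=4, 11+9=7
Distinct residues collected: {0, 1, 3, 4, 5, 6, 7, 9, 10, 11, 12}
|A + B| = 11 (out of 13 total residues).

A + B = {0, 1, 3, 4, 5, 6, 7, 9, 10, 11, 12}


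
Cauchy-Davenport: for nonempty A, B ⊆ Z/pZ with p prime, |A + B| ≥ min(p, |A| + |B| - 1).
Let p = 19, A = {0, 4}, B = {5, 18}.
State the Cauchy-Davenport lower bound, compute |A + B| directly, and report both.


Cauchy-Davenport: |A + B| ≥ min(p, |A| + |B| - 1) for A, B nonempty in Z/pZ.
|A| = 2, |B| = 2, p = 19.
CD lower bound = min(19, 2 + 2 - 1) = min(19, 3) = 3.
Compute A + B mod 19 directly:
a = 0: 0+5=5, 0+18=18
a = 4: 4+5=9, 4+18=3
A + B = {3, 5, 9, 18}, so |A + B| = 4.
Verify: 4 ≥ 3? Yes ✓.

CD lower bound = 3, actual |A + B| = 4.


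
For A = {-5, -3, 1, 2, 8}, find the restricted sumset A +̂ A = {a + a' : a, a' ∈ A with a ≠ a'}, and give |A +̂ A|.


Restricted sumset: A +̂ A = {a + a' : a ∈ A, a' ∈ A, a ≠ a'}.
Equivalently, take A + A and drop any sum 2a that is achievable ONLY as a + a for a ∈ A (i.e. sums representable only with equal summands).
Enumerate pairs (a, a') with a < a' (symmetric, so each unordered pair gives one sum; this covers all a ≠ a'):
  -5 + -3 = -8
  -5 + 1 = -4
  -5 + 2 = -3
  -5 + 8 = 3
  -3 + 1 = -2
  -3 + 2 = -1
  -3 + 8 = 5
  1 + 2 = 3
  1 + 8 = 9
  2 + 8 = 10
Collected distinct sums: {-8, -4, -3, -2, -1, 3, 5, 9, 10}
|A +̂ A| = 9
(Reference bound: |A +̂ A| ≥ 2|A| - 3 for |A| ≥ 2, with |A| = 5 giving ≥ 7.)

|A +̂ A| = 9


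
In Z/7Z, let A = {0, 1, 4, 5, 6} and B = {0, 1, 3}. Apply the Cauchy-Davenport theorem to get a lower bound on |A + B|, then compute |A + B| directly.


Cauchy-Davenport: |A + B| ≥ min(p, |A| + |B| - 1) for A, B nonempty in Z/pZ.
|A| = 5, |B| = 3, p = 7.
CD lower bound = min(7, 5 + 3 - 1) = min(7, 7) = 7.
Compute A + B mod 7 directly:
a = 0: 0+0=0, 0+1=1, 0+3=3
a = 1: 1+0=1, 1+1=2, 1+3=4
a = 4: 4+0=4, 4+1=5, 4+3=0
a = 5: 5+0=5, 5+1=6, 5+3=1
a = 6: 6+0=6, 6+1=0, 6+3=2
A + B = {0, 1, 2, 3, 4, 5, 6}, so |A + B| = 7.
Verify: 7 ≥ 7? Yes ✓.

CD lower bound = 7, actual |A + B| = 7.


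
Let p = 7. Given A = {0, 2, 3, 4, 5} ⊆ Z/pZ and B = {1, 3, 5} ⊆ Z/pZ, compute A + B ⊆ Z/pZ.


Work in Z/7Z: reduce every sum a + b modulo 7.
Enumerate all 15 pairs:
a = 0: 0+1=1, 0+3=3, 0+5=5
a = 2: 2+1=3, 2+3=5, 2+5=0
a = 3: 3+1=4, 3+3=6, 3+5=1
a = 4: 4+1=5, 4+3=0, 4+5=2
a = 5: 5+1=6, 5+3=1, 5+5=3
Distinct residues collected: {0, 1, 2, 3, 4, 5, 6}
|A + B| = 7 (out of 7 total residues).

A + B = {0, 1, 2, 3, 4, 5, 6}


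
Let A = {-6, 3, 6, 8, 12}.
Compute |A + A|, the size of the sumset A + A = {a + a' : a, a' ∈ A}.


A + A = {a + a' : a, a' ∈ A}; |A| = 5.
General bounds: 2|A| - 1 ≤ |A + A| ≤ |A|(|A|+1)/2, i.e. 9 ≤ |A + A| ≤ 15.
Lower bound 2|A|-1 is attained iff A is an arithmetic progression.
Enumerate sums a + a' for a ≤ a' (symmetric, so this suffices):
a = -6: -6+-6=-12, -6+3=-3, -6+6=0, -6+8=2, -6+12=6
a = 3: 3+3=6, 3+6=9, 3+8=11, 3+12=15
a = 6: 6+6=12, 6+8=14, 6+12=18
a = 8: 8+8=16, 8+12=20
a = 12: 12+12=24
Distinct sums: {-12, -3, 0, 2, 6, 9, 11, 12, 14, 15, 16, 18, 20, 24}
|A + A| = 14

|A + A| = 14


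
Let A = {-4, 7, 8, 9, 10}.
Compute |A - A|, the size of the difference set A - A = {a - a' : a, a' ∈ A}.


A - A = {a - a' : a, a' ∈ A}; |A| = 5.
Bounds: 2|A|-1 ≤ |A - A| ≤ |A|² - |A| + 1, i.e. 9 ≤ |A - A| ≤ 21.
Note: 0 ∈ A - A always (from a - a). The set is symmetric: if d ∈ A - A then -d ∈ A - A.
Enumerate nonzero differences d = a - a' with a > a' (then include -d):
Positive differences: {1, 2, 3, 11, 12, 13, 14}
Full difference set: {0} ∪ (positive diffs) ∪ (negative diffs).
|A - A| = 1 + 2·7 = 15 (matches direct enumeration: 15).

|A - A| = 15


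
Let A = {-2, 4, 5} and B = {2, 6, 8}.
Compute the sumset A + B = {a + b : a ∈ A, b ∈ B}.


A + B = {a + b : a ∈ A, b ∈ B}.
Enumerate all |A|·|B| = 3·3 = 9 pairs (a, b) and collect distinct sums.
a = -2: -2+2=0, -2+6=4, -2+8=6
a = 4: 4+2=6, 4+6=10, 4+8=12
a = 5: 5+2=7, 5+6=11, 5+8=13
Collecting distinct sums: A + B = {0, 4, 6, 7, 10, 11, 12, 13}
|A + B| = 8

A + B = {0, 4, 6, 7, 10, 11, 12, 13}


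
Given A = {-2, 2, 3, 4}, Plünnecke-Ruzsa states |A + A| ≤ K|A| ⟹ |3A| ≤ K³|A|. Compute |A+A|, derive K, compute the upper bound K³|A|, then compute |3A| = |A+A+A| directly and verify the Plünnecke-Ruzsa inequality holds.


|A| = 4.
Step 1: Compute A + A by enumerating all 16 pairs.
A + A = {-4, 0, 1, 2, 4, 5, 6, 7, 8}, so |A + A| = 9.
Step 2: Doubling constant K = |A + A|/|A| = 9/4 = 9/4 ≈ 2.2500.
Step 3: Plünnecke-Ruzsa gives |3A| ≤ K³·|A| = (2.2500)³ · 4 ≈ 45.5625.
Step 4: Compute 3A = A + A + A directly by enumerating all triples (a,b,c) ∈ A³; |3A| = 15.
Step 5: Check 15 ≤ 45.5625? Yes ✓.

K = 9/4, Plünnecke-Ruzsa bound K³|A| ≈ 45.5625, |3A| = 15, inequality holds.


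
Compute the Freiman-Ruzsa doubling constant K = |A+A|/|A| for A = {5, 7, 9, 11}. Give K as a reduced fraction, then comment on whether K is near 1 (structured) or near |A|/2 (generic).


|A| = 4.
Compute A + A by enumerating all 16 pairs.
A + A = {10, 12, 14, 16, 18, 20, 22}, so |A + A| = 7.
K = |A + A| / |A| = 7/4 (already in lowest terms) ≈ 1.7500.
Reference: AP of size 4 gives K = 7/4 ≈ 1.7500; a fully generic set of size 4 gives K ≈ 2.5000.

|A| = 4, |A + A| = 7, K = 7/4.


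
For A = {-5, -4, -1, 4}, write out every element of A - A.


A - A = {a - a' : a, a' ∈ A}.
Compute a - a' for each ordered pair (a, a'):
a = -5: -5--5=0, -5--4=-1, -5--1=-4, -5-4=-9
a = -4: -4--5=1, -4--4=0, -4--1=-3, -4-4=-8
a = -1: -1--5=4, -1--4=3, -1--1=0, -1-4=-5
a = 4: 4--5=9, 4--4=8, 4--1=5, 4-4=0
Collecting distinct values (and noting 0 appears from a-a):
A - A = {-9, -8, -5, -4, -3, -1, 0, 1, 3, 4, 5, 8, 9}
|A - A| = 13

A - A = {-9, -8, -5, -4, -3, -1, 0, 1, 3, 4, 5, 8, 9}


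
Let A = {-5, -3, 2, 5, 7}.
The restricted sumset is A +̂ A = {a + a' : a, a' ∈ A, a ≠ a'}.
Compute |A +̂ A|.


Restricted sumset: A +̂ A = {a + a' : a ∈ A, a' ∈ A, a ≠ a'}.
Equivalently, take A + A and drop any sum 2a that is achievable ONLY as a + a for a ∈ A (i.e. sums representable only with equal summands).
Enumerate pairs (a, a') with a < a' (symmetric, so each unordered pair gives one sum; this covers all a ≠ a'):
  -5 + -3 = -8
  -5 + 2 = -3
  -5 + 5 = 0
  -5 + 7 = 2
  -3 + 2 = -1
  -3 + 5 = 2
  -3 + 7 = 4
  2 + 5 = 7
  2 + 7 = 9
  5 + 7 = 12
Collected distinct sums: {-8, -3, -1, 0, 2, 4, 7, 9, 12}
|A +̂ A| = 9
(Reference bound: |A +̂ A| ≥ 2|A| - 3 for |A| ≥ 2, with |A| = 5 giving ≥ 7.)

|A +̂ A| = 9


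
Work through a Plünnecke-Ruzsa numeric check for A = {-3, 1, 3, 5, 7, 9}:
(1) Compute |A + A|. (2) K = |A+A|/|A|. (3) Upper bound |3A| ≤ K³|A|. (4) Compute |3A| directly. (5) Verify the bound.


|A| = 6.
Step 1: Compute A + A by enumerating all 36 pairs.
A + A = {-6, -2, 0, 2, 4, 6, 8, 10, 12, 14, 16, 18}, so |A + A| = 12.
Step 2: Doubling constant K = |A + A|/|A| = 12/6 = 12/6 ≈ 2.0000.
Step 3: Plünnecke-Ruzsa gives |3A| ≤ K³·|A| = (2.0000)³ · 6 ≈ 48.0000.
Step 4: Compute 3A = A + A + A directly by enumerating all triples (a,b,c) ∈ A³; |3A| = 18.
Step 5: Check 18 ≤ 48.0000? Yes ✓.

K = 12/6, Plünnecke-Ruzsa bound K³|A| ≈ 48.0000, |3A| = 18, inequality holds.


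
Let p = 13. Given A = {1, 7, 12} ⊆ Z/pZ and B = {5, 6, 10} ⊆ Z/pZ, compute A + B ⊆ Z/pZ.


Work in Z/13Z: reduce every sum a + b modulo 13.
Enumerate all 9 pairs:
a = 1: 1+5=6, 1+6=7, 1+10=11
a = 7: 7+5=12, 7+6=0, 7+10=4
a = 12: 12+5=4, 12+6=5, 12+10=9
Distinct residues collected: {0, 4, 5, 6, 7, 9, 11, 12}
|A + B| = 8 (out of 13 total residues).

A + B = {0, 4, 5, 6, 7, 9, 11, 12}


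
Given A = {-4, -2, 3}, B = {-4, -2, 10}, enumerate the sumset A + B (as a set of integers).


A + B = {a + b : a ∈ A, b ∈ B}.
Enumerate all |A|·|B| = 3·3 = 9 pairs (a, b) and collect distinct sums.
a = -4: -4+-4=-8, -4+-2=-6, -4+10=6
a = -2: -2+-4=-6, -2+-2=-4, -2+10=8
a = 3: 3+-4=-1, 3+-2=1, 3+10=13
Collecting distinct sums: A + B = {-8, -6, -4, -1, 1, 6, 8, 13}
|A + B| = 8

A + B = {-8, -6, -4, -1, 1, 6, 8, 13}


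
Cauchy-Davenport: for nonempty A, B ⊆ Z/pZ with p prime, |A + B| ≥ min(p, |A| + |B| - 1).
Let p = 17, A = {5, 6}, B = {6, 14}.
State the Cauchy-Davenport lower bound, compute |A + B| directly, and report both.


Cauchy-Davenport: |A + B| ≥ min(p, |A| + |B| - 1) for A, B nonempty in Z/pZ.
|A| = 2, |B| = 2, p = 17.
CD lower bound = min(17, 2 + 2 - 1) = min(17, 3) = 3.
Compute A + B mod 17 directly:
a = 5: 5+6=11, 5+14=2
a = 6: 6+6=12, 6+14=3
A + B = {2, 3, 11, 12}, so |A + B| = 4.
Verify: 4 ≥ 3? Yes ✓.

CD lower bound = 3, actual |A + B| = 4.


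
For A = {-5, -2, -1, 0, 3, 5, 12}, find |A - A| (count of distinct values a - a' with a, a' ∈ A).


A - A = {a - a' : a, a' ∈ A}; |A| = 7.
Bounds: 2|A|-1 ≤ |A - A| ≤ |A|² - |A| + 1, i.e. 13 ≤ |A - A| ≤ 43.
Note: 0 ∈ A - A always (from a - a). The set is symmetric: if d ∈ A - A then -d ∈ A - A.
Enumerate nonzero differences d = a - a' with a > a' (then include -d):
Positive differences: {1, 2, 3, 4, 5, 6, 7, 8, 9, 10, 12, 13, 14, 17}
Full difference set: {0} ∪ (positive diffs) ∪ (negative diffs).
|A - A| = 1 + 2·14 = 29 (matches direct enumeration: 29).

|A - A| = 29


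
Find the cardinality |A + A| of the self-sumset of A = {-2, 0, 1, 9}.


A + A = {a + a' : a, a' ∈ A}; |A| = 4.
General bounds: 2|A| - 1 ≤ |A + A| ≤ |A|(|A|+1)/2, i.e. 7 ≤ |A + A| ≤ 10.
Lower bound 2|A|-1 is attained iff A is an arithmetic progression.
Enumerate sums a + a' for a ≤ a' (symmetric, so this suffices):
a = -2: -2+-2=-4, -2+0=-2, -2+1=-1, -2+9=7
a = 0: 0+0=0, 0+1=1, 0+9=9
a = 1: 1+1=2, 1+9=10
a = 9: 9+9=18
Distinct sums: {-4, -2, -1, 0, 1, 2, 7, 9, 10, 18}
|A + A| = 10

|A + A| = 10


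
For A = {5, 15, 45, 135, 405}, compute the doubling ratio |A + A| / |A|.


|A| = 5.
Compute A + A by enumerating all 25 pairs.
A + A = {10, 20, 30, 50, 60, 90, 140, 150, 180, 270, 410, 420, 450, 540, 810}, so |A + A| = 15.
K = |A + A| / |A| = 15/5 = 3/1 ≈ 3.0000.
Reference: AP of size 5 gives K = 9/5 ≈ 1.8000; a fully generic set of size 5 gives K ≈ 3.0000.

|A| = 5, |A + A| = 15, K = 15/5 = 3/1.


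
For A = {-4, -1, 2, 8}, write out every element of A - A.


A - A = {a - a' : a, a' ∈ A}.
Compute a - a' for each ordered pair (a, a'):
a = -4: -4--4=0, -4--1=-3, -4-2=-6, -4-8=-12
a = -1: -1--4=3, -1--1=0, -1-2=-3, -1-8=-9
a = 2: 2--4=6, 2--1=3, 2-2=0, 2-8=-6
a = 8: 8--4=12, 8--1=9, 8-2=6, 8-8=0
Collecting distinct values (and noting 0 appears from a-a):
A - A = {-12, -9, -6, -3, 0, 3, 6, 9, 12}
|A - A| = 9

A - A = {-12, -9, -6, -3, 0, 3, 6, 9, 12}


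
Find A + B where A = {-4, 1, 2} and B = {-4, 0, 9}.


A + B = {a + b : a ∈ A, b ∈ B}.
Enumerate all |A|·|B| = 3·3 = 9 pairs (a, b) and collect distinct sums.
a = -4: -4+-4=-8, -4+0=-4, -4+9=5
a = 1: 1+-4=-3, 1+0=1, 1+9=10
a = 2: 2+-4=-2, 2+0=2, 2+9=11
Collecting distinct sums: A + B = {-8, -4, -3, -2, 1, 2, 5, 10, 11}
|A + B| = 9

A + B = {-8, -4, -3, -2, 1, 2, 5, 10, 11}


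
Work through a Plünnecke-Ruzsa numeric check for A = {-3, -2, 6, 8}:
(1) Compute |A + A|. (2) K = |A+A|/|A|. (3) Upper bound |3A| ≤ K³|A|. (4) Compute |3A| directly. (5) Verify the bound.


|A| = 4.
Step 1: Compute A + A by enumerating all 16 pairs.
A + A = {-6, -5, -4, 3, 4, 5, 6, 12, 14, 16}, so |A + A| = 10.
Step 2: Doubling constant K = |A + A|/|A| = 10/4 = 10/4 ≈ 2.5000.
Step 3: Plünnecke-Ruzsa gives |3A| ≤ K³·|A| = (2.5000)³ · 4 ≈ 62.5000.
Step 4: Compute 3A = A + A + A directly by enumerating all triples (a,b,c) ∈ A³; |3A| = 19.
Step 5: Check 19 ≤ 62.5000? Yes ✓.

K = 10/4, Plünnecke-Ruzsa bound K³|A| ≈ 62.5000, |3A| = 19, inequality holds.
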